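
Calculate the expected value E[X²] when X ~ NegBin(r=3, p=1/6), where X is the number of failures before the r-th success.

Using the identity E[X²] = Var(X) + (E[X])²:
E[X] = 15
Var(X) = 90
E[X²] = 90 + (15)²
= 315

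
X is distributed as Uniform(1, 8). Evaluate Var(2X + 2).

For X ~ Uniform(1, 8):
Var(X) = \frac{49}{12}
Var(2X + 2) = (2)² × Var(X) = 4 × \frac{49}{12} = \frac{49}{3}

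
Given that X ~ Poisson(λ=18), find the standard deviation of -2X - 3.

For X ~ Poisson(λ=18):
Var(X) = 18
SD(X) = √(Var(X)) = √(18) = 3 \sqrt{2}
SD(-2X - 3) = |-2| × SD(X) = 2 × 3 \sqrt{2} = 6 \sqrt{2}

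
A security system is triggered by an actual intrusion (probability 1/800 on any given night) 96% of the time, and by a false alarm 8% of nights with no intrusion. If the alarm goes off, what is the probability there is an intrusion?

Let D = the rare event, + = positive/flagged.
P(D) = 1/800
P(+|D) = 96/100 = 24/25
P(+|D') = 8/100 = 2/25
P(+) = P(+|D)P(D) + P(+|D')P(D')
     = \frac{24}{25} × \frac{1}{800} + \frac{2}{25} × \frac{799}{800}
     = \frac{811}{10000}
P(D|+) = P(+|D)P(D)/P(+) = \frac{12}{811}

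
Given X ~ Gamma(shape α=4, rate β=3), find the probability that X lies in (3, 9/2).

P(3 < X < 9/2) = ∫_{3}^{9/2} f(x) dx
where f(x) = \frac{27 x^{3} e^{- 3 x}}{2}
= - \frac{8251}{16 e^{\frac{27}{2}}} + \frac{172}{e^{9}}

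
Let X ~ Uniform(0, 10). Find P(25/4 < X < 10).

P(25/4 < X < 10) = ∫_{25/4}^{10} f(x) dx
where f(x) = \frac{1}{10}
= \frac{3}{8}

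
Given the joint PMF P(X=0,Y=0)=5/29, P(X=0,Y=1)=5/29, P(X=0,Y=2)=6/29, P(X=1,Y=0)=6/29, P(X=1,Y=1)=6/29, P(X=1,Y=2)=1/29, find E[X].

First find marginal of X:
P(X=0) = 16/29
P(X=1) = 13/29
E[X] = 0 × 16/29 + 1 × 13/29 = 13/29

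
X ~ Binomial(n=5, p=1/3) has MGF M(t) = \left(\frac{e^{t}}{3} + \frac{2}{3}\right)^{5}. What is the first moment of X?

To find E[X], compute M^(1)(0):
M^(1)(t) = \frac{5 \left(\frac{e^{t}}{3} + \frac{2}{3}\right)^{4} e^{t}}{3}
M^(1)(0) = \frac{5}{3}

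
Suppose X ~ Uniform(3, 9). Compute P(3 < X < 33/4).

P(3 < X < 33/4) = ∫_{3}^{33/4} f(x) dx
where f(x) = \frac{1}{6}
= \frac{7}{8}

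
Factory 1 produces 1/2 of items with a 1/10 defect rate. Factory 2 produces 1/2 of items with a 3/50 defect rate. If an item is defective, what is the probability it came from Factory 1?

Using Bayes' theorem:
P(F1) = 1/2, P(D|F1) = 1/10
P(F2) = 1/2, P(D|F2) = 3/50
P(D) = P(D|F1)P(F1) + P(D|F2)P(F2)
     = \frac{2}{25}
P(F1|D) = P(D|F1)P(F1) / P(D)
= \frac{5}{8}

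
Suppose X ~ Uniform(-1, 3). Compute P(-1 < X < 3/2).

P(-1 < X < 3/2) = ∫_{-1}^{3/2} f(x) dx
where f(x) = \frac{1}{4}
= \frac{5}{8}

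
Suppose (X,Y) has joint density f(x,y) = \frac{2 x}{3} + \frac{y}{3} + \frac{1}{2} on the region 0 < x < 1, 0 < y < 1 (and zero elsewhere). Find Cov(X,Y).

E[XY] = ∫∫ xy × f(x,y) dx dy = \frac{7}{24}
E[X] = \frac{5}{9}
E[Y] = \frac{19}{36}
Cov(X,Y) = E[XY] - E[X]E[Y] = - \frac{1}{648}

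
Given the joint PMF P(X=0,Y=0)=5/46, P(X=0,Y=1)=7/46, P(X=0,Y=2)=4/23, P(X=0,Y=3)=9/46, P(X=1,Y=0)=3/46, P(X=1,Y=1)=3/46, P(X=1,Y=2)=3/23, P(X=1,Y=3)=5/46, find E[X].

First find marginal of X:
P(X=0) = 29/46
P(X=1) = 17/46
E[X] = 0 × 29/46 + 1 × 17/46 = 17/46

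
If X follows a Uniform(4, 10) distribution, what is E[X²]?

Using the identity E[X²] = Var(X) + (E[X])²:
E[X] = 7
Var(X) = 3
E[X²] = 3 + (7)²
= 52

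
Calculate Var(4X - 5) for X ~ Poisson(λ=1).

For X ~ Poisson(λ=1):
Var(X) = 1
Var(4X - 5) = (4)² × Var(X) = 16 × 1 = 16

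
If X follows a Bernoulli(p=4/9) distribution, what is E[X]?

For X ~ Bernoulli(p=4/9), the expected value is:
E[X] = \frac{4}{9}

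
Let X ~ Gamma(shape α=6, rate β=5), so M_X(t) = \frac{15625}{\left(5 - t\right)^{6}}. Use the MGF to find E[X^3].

To find E[X^3], compute M^(3)(0):
M^(1)(t) = \frac{93750}{\left(5 - t\right)^{7}}
M^(2)(t) = \frac{656250}{\left(5 - t\right)^{8}}
M^(3)(t) = \frac{5250000}{\left(5 - t\right)^{9}}
M^(3)(0) = \frac{336}{125}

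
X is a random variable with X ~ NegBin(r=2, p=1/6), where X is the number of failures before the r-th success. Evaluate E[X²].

Using the identity E[X²] = Var(X) + (E[X])²:
E[X] = 10
Var(X) = 60
E[X²] = 60 + (10)²
= 160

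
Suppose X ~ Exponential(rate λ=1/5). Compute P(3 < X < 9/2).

P(3 < X < 9/2) = ∫_{3}^{9/2} f(x) dx
where f(x) = \frac{e^{- \frac{x}{5}}}{5}
= - \frac{1}{e^{\frac{9}{10}}} + e^{- \frac{3}{5}}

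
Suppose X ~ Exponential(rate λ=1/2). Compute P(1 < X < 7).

P(1 < X < 7) = ∫_{1}^{7} f(x) dx
where f(x) = \frac{e^{- \frac{x}{2}}}{2}
= - \frac{1 - e^{3}}{e^{\frac{7}{2}}}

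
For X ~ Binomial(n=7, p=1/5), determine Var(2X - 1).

For X ~ Binomial(n=7, p=1/5):
Var(X) = \frac{28}{25}
Var(2X - 1) = (2)² × Var(X) = 4 × \frac{28}{25} = \frac{112}{25}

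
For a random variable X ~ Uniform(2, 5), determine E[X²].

Using the identity E[X²] = Var(X) + (E[X])²:
E[X] = \frac{7}{2}
Var(X) = \frac{3}{4}
E[X²] = \frac{3}{4} + (\frac{7}{2})²
= 13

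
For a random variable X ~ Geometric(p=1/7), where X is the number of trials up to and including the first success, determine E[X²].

Using the identity E[X²] = Var(X) + (E[X])²:
E[X] = 7
Var(X) = 42
E[X²] = 42 + (7)²
= 91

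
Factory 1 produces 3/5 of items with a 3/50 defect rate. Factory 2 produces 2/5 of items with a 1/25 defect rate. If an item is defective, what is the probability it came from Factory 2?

Using Bayes' theorem:
P(F1) = 3/5, P(D|F1) = 3/50
P(F2) = 2/5, P(D|F2) = 1/25
P(D) = P(D|F1)P(F1) + P(D|F2)P(F2)
     = \frac{13}{250}
P(F2|D) = P(D|F2)P(F2) / P(D)
= \frac{4}{13}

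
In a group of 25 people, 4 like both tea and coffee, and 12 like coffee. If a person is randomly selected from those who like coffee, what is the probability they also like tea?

P(A ∩ B) = 4/25
P(B) = 12/25
P(A|B) = P(A ∩ B) / P(B) = (4/25) / (12/25) = 1/3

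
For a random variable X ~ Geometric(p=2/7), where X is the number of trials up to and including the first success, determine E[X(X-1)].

E[X(X-1)] = E[X² - X] = E[X²] - E[X]
E[X] = \frac{7}{2}
E[X²] = Var(X) + (E[X])² = \frac{35}{4} + (\frac{7}{2})² = 21
E[X(X-1)] = 21 - \frac{7}{2} = \frac{35}{2}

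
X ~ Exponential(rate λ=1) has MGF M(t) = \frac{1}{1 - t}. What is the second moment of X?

To find E[X^2], compute M^(2)(0):
M^(1)(t) = \frac{1}{\left(1 - t\right)^{2}}
M^(2)(t) = \frac{2}{\left(1 - t\right)^{3}}
M^(2)(0) = 2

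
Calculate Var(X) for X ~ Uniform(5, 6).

For X ~ Uniform(5, 6):
Var(X) = \frac{1}{12}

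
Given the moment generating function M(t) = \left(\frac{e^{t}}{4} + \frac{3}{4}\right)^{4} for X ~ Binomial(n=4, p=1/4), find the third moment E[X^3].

To find E[X^3], compute M^(3)(0):
M^(1)(t) = \left(\frac{e^{t}}{4} + \frac{3}{4}\right)^{3} e^{t}
M^(2)(t) = \left(\frac{e^{t}}{4} + \frac{3}{4}\right)^{3} e^{t} + \frac{3 \left(\frac{e^{t}}{4} + \frac{3}{4}\right)^{2} e^{2 t}}{4}
M^(3)(t) = \left(\frac{e^{t}}{4} + \frac{3}{4}\right)^{3} e^{t} + \frac{9 \left(\frac{e^{t}}{4} + \frac{3}{4}\right)^{2} e^{2 t}}{4} + \frac{3 \left(\frac{e^{t}}{4} + \frac{3}{4}\right) e^{3 t}}{8}
M^(3)(0) = \frac{29}{8}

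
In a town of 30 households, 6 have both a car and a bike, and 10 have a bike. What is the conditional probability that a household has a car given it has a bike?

P(A ∩ B) = 6/30 = 1/5
P(B) = 10/30 = 1/3
P(A|B) = P(A ∩ B) / P(B) = (1/5) / (1/3) = 3/5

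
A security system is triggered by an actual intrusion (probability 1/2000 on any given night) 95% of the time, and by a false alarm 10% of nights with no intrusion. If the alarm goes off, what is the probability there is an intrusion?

Let D = the rare event, + = positive/flagged.
P(D) = 1/2000
P(+|D) = 95/100 = 19/20
P(+|D') = 10/100 = 1/10
P(+) = P(+|D)P(D) + P(+|D')P(D')
     = \frac{19}{20} × \frac{1}{2000} + \frac{1}{10} × \frac{1999}{2000}
     = \frac{4017}{40000}
P(D|+) = P(+|D)P(D)/P(+) = \frac{19}{4017}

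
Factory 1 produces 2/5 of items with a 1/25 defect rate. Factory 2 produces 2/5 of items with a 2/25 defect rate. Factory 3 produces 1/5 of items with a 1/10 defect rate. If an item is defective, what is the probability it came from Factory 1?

Using Bayes' theorem:
P(F1) = 2/5, P(D|F1) = 1/25
P(F2) = 2/5, P(D|F2) = 2/25
P(F3) = 1/5, P(D|F3) = 1/10
P(D) = P(D|F1)P(F1) + P(D|F2)P(F2) + P(D|F3)P(F3)
     = \frac{17}{250}
P(F1|D) = P(D|F1)P(F1) / P(D)
= \frac{4}{17}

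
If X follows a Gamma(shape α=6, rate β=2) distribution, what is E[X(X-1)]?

E[X(X-1)] = E[X² - X] = E[X²] - E[X]
E[X] = 3
E[X²] = Var(X) + (E[X])² = \frac{3}{2} + (3)² = \frac{21}{2}
E[X(X-1)] = \frac{21}{2} - 3 = \frac{15}{2}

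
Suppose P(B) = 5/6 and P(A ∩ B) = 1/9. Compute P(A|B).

P(A|B) = P(A ∩ B) / P(B)
= (1/9) / (5/6)
= 2/15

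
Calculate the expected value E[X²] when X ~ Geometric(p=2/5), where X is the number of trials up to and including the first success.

Using the identity E[X²] = Var(X) + (E[X])²:
E[X] = \frac{5}{2}
Var(X) = \frac{15}{4}
E[X²] = \frac{15}{4} + (\frac{5}{2})²
= 10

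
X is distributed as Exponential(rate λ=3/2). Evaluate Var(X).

For X ~ Exponential(rate λ=3/2):
Var(X) = \frac{4}{9}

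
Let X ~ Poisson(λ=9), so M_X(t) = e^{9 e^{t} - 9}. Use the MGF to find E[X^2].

To find E[X^2], compute M^(2)(0):
M^(1)(t) = 9 e^{t} e^{9 e^{t} - 9}
M^(2)(t) = 81 e^{2 t} e^{9 e^{t} - 9} + 9 e^{t} e^{9 e^{t} - 9}
M^(2)(0) = 90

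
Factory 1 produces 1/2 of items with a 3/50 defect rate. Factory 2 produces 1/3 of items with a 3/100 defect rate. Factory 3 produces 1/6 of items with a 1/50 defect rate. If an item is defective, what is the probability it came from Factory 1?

Using Bayes' theorem:
P(F1) = 1/2, P(D|F1) = 3/50
P(F2) = 1/3, P(D|F2) = 3/100
P(F3) = 1/6, P(D|F3) = 1/50
P(D) = P(D|F1)P(F1) + P(D|F2)P(F2) + P(D|F3)P(F3)
     = \frac{13}{300}
P(F1|D) = P(D|F1)P(F1) / P(D)
= \frac{9}{13}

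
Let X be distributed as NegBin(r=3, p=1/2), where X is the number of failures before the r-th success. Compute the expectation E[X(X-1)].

E[X(X-1)] = E[X² - X] = E[X²] - E[X]
E[X] = 3
E[X²] = Var(X) + (E[X])² = 6 + (3)² = 15
E[X(X-1)] = 15 - 3 = 12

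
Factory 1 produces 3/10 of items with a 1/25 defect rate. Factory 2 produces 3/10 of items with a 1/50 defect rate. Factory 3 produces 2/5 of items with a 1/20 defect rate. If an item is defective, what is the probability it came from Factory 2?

Using Bayes' theorem:
P(F1) = 3/10, P(D|F1) = 1/25
P(F2) = 3/10, P(D|F2) = 1/50
P(F3) = 2/5, P(D|F3) = 1/20
P(D) = P(D|F1)P(F1) + P(D|F2)P(F2) + P(D|F3)P(F3)
     = \frac{19}{500}
P(F2|D) = P(D|F2)P(F2) / P(D)
= \frac{3}{19}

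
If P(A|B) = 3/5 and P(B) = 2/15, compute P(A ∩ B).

By definition, P(A|B) = P(A ∩ B) / P(B)
So P(A ∩ B) = P(A|B) × P(B)
= 3/5 × 2/15
= 2/25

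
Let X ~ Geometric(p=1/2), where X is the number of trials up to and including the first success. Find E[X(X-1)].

E[X(X-1)] = E[X² - X] = E[X²] - E[X]
E[X] = 2
E[X²] = Var(X) + (E[X])² = 2 + (2)² = 6
E[X(X-1)] = 6 - 2 = 4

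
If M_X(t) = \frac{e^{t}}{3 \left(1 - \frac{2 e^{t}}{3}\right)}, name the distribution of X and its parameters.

The MGF M(t) = \frac{e^{t}}{3 \left(1 - \frac{2 e^{t}}{3}\right)} is the standard form for the Geometric distribution.
Comparing with the known MGF formula identifies: Geometric(p=1/3), X = trial number of first success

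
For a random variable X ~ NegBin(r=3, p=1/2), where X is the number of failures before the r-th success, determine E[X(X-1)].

E[X(X-1)] = E[X² - X] = E[X²] - E[X]
E[X] = 3
E[X²] = Var(X) + (E[X])² = 6 + (3)² = 15
E[X(X-1)] = 15 - 3 = 12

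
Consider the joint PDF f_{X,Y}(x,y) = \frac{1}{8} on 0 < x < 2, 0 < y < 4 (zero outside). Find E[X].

f_X(x) = ∫_0^4 \frac{1}{8} dy = \frac{1}{2}
E[X] = ∫_0^2 x × (\frac{1}{2}) dx = 1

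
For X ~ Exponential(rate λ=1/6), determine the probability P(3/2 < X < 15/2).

P(3/2 < X < 15/2) = ∫_{3/2}^{15/2} f(x) dx
where f(x) = \frac{e^{- \frac{x}{6}}}{6}
= - \frac{1 - e}{e^{\frac{5}{4}}}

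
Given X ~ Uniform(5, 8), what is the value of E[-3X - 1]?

For X ~ Uniform(5, 8):
E[X] = \frac{13}{2}
E[-3X - 1] = -3 × E[X] - 1 = - \frac{41}{2}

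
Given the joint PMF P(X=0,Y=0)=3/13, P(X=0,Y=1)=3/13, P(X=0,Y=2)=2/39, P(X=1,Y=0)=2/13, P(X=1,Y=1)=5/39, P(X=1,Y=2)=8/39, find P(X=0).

P(X=0) = P(X=0,Y=0) + P(X=0,Y=1) + P(X=0,Y=2)
= 3/13 + 3/13 + 2/39
= 20/39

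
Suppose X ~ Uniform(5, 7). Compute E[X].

For X ~ Uniform(5, 7), the expected value is:
E[X] = 6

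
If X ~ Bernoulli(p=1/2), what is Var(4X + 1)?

For X ~ Bernoulli(p=1/2):
Var(X) = \frac{1}{4}
Var(4X + 1) = (4)² × Var(X) = 16 × \frac{1}{4} = 4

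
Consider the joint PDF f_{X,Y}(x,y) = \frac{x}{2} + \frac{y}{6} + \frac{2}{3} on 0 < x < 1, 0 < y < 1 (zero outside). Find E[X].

E[X] = ∫_0^1 ∫_0^1 x × f(x,y) dy dx
= ∫_0^1 ∫_0^1 x × (\frac{x}{2} + \frac{y}{6} + \frac{2}{3}) dy dx
= \frac{13}{24}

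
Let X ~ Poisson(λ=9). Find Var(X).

For X ~ Poisson(λ=9):
Var(X) = 9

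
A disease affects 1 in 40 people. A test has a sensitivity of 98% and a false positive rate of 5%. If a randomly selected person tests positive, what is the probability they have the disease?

Let D = the rare event, + = positive/flagged.
P(D) = 1/40
P(+|D) = 98/100 = 49/50
P(+|D') = 5/100 = 1/20
P(+) = P(+|D)P(D) + P(+|D')P(D')
     = \frac{49}{50} × \frac{1}{40} + \frac{1}{20} × \frac{39}{40}
     = \frac{293}{4000}
P(D|+) = P(+|D)P(D)/P(+) = \frac{98}{293}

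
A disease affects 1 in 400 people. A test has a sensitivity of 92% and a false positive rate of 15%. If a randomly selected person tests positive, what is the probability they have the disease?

Let D = the rare event, + = positive/flagged.
P(D) = 1/400
P(+|D) = 92/100 = 23/25
P(+|D') = 15/100 = 3/20
P(+) = P(+|D)P(D) + P(+|D')P(D')
     = \frac{23}{25} × \frac{1}{400} + \frac{3}{20} × \frac{399}{400}
     = \frac{6077}{40000}
P(D|+) = P(+|D)P(D)/P(+) = \frac{92}{6077}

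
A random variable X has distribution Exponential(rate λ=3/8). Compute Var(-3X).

For X ~ Exponential(rate λ=3/8):
Var(X) = \frac{64}{9}
Var(-3X) = (-3)² × Var(X) = 9 × \frac{64}{9} = 64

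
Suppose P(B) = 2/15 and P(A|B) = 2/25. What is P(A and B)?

By definition, P(A|B) = P(A ∩ B) / P(B)
So P(A ∩ B) = P(A|B) × P(B)
= 2/25 × 2/15
= 4/375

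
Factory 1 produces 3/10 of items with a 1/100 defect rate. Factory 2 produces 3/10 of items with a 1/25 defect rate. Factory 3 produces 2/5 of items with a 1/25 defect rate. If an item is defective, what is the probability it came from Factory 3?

Using Bayes' theorem:
P(F1) = 3/10, P(D|F1) = 1/100
P(F2) = 3/10, P(D|F2) = 1/25
P(F3) = 2/5, P(D|F3) = 1/25
P(D) = P(D|F1)P(F1) + P(D|F2)P(F2) + P(D|F3)P(F3)
     = \frac{31}{1000}
P(F3|D) = P(D|F3)P(F3) / P(D)
= \frac{16}{31}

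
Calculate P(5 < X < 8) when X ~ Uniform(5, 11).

P(5 < X < 8) = ∫_{5}^{8} f(x) dx
where f(x) = \frac{1}{6}
= \frac{1}{2}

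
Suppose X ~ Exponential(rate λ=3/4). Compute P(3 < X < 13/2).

P(3 < X < 13/2) = ∫_{3}^{13/2} f(x) dx
where f(x) = \frac{3 e^{- \frac{3 x}{4}}}{4}
= - \frac{1}{e^{\frac{39}{8}}} + e^{- \frac{9}{4}}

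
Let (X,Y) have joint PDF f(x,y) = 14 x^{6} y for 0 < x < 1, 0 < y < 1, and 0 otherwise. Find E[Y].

E[Y] = ∫_0^1 ∫_0^1 y × f(x,y) dx dy
= \frac{2}{3}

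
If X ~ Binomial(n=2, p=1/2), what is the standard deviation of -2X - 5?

For X ~ Binomial(n=2, p=1/2):
Var(X) = \frac{1}{2}
SD(X) = √(Var(X)) = √(\frac{1}{2}) = \frac{\sqrt{2}}{2}
SD(-2X - 5) = |-2| × SD(X) = 2 × \frac{\sqrt{2}}{2} = \sqrt{2}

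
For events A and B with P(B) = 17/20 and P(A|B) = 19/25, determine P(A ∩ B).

By definition, P(A|B) = P(A ∩ B) / P(B)
So P(A ∩ B) = P(A|B) × P(B)
= 19/25 × 17/20
= 323/500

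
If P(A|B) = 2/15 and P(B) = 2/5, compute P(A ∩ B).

By definition, P(A|B) = P(A ∩ B) / P(B)
So P(A ∩ B) = P(A|B) × P(B)
= 2/15 × 2/5
= 4/75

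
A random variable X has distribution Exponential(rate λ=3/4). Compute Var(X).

For X ~ Exponential(rate λ=3/4):
Var(X) = \frac{16}{9}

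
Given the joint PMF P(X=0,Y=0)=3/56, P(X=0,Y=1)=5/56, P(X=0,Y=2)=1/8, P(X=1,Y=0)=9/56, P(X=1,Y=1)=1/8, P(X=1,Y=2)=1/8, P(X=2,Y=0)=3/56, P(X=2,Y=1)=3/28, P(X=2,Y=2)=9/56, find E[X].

First find marginal of X:
P(X=0) = 15/56
P(X=1) = 23/56
P(X=2) = 9/28
E[X] = 0 × 15/56 + 1 × 23/56 + 2 × 9/28 = 59/56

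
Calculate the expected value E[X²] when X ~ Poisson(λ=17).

Using the identity E[X²] = Var(X) + (E[X])²:
E[X] = 17
Var(X) = 17
E[X²] = 17 + (17)²
= 306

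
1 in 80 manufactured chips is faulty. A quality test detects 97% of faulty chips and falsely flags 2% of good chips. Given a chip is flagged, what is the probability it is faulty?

Let D = the rare event, + = positive/flagged.
P(D) = 1/80
P(+|D) = 97/100
P(+|D') = 2/100 = 1/50
P(+) = P(+|D)P(D) + P(+|D')P(D')
     = \frac{97}{100} × \frac{1}{80} + \frac{1}{50} × \frac{79}{80}
     = \frac{51}{1600}
P(D|+) = P(+|D)P(D)/P(+) = \frac{97}{255}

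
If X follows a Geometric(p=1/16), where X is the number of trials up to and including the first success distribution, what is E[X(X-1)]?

E[X(X-1)] = E[X² - X] = E[X²] - E[X]
E[X] = 16
E[X²] = Var(X) + (E[X])² = 240 + (16)² = 496
E[X(X-1)] = 496 - 16 = 480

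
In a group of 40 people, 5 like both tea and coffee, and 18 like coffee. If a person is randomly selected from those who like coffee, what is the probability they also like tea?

P(A ∩ B) = 5/40 = 1/8
P(B) = 18/40 = 9/20
P(A|B) = P(A ∩ B) / P(B) = (1/8) / (9/20) = 5/18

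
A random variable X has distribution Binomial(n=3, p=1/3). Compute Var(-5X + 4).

For X ~ Binomial(n=3, p=1/3):
Var(X) = \frac{2}{3}
Var(-5X + 4) = (-5)² × Var(X) = 25 × \frac{2}{3} = \frac{50}{3}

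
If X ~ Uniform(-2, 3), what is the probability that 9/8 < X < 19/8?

P(9/8 < X < 19/8) = ∫_{9/8}^{19/8} f(x) dx
where f(x) = \frac{1}{5}
= \frac{1}{4}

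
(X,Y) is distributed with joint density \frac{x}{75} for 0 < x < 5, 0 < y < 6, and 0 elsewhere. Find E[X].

f_X(x) = ∫_0^6 \frac{x}{75} dy = \frac{2 x}{25}
E[X] = ∫_0^5 x × (\frac{2 x}{25}) dx = \frac{10}{3}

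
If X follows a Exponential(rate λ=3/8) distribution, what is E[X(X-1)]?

E[X(X-1)] = E[X² - X] = E[X²] - E[X]
E[X] = \frac{8}{3}
E[X²] = Var(X) + (E[X])² = \frac{64}{9} + (\frac{8}{3})² = \frac{128}{9}
E[X(X-1)] = \frac{128}{9} - \frac{8}{3} = \frac{104}{9}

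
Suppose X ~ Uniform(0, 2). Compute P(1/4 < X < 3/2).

P(1/4 < X < 3/2) = ∫_{1/4}^{3/2} f(x) dx
where f(x) = \frac{1}{2}
= \frac{5}{8}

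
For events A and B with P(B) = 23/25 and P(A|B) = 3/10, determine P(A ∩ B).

By definition, P(A|B) = P(A ∩ B) / P(B)
So P(A ∩ B) = P(A|B) × P(B)
= 3/10 × 23/25
= 69/250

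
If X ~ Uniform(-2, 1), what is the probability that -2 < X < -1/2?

P(-2 < X < -1/2) = ∫_{-2}^{-1/2} f(x) dx
where f(x) = \frac{1}{3}
= \frac{1}{2}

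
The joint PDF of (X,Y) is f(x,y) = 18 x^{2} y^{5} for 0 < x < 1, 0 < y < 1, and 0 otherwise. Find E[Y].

E[Y] = ∫_0^1 ∫_0^1 y × f(x,y) dx dy
= \frac{6}{7}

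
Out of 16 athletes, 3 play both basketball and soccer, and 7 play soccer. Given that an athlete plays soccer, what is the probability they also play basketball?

P(A ∩ B) = 3/16
P(B) = 7/16
P(A|B) = P(A ∩ B) / P(B) = (3/16) / (7/16) = 3/7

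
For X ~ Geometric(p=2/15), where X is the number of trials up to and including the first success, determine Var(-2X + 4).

For X ~ Geometric(p=2/15), where X is the number of trials up to and including the first success:
Var(X) = \frac{195}{4}
Var(-2X + 4) = (-2)² × Var(X) = 4 × \frac{195}{4} = 195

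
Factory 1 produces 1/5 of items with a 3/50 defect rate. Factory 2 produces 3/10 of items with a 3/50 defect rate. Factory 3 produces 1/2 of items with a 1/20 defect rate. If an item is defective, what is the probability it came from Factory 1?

Using Bayes' theorem:
P(F1) = 1/5, P(D|F1) = 3/50
P(F2) = 3/10, P(D|F2) = 3/50
P(F3) = 1/2, P(D|F3) = 1/20
P(D) = P(D|F1)P(F1) + P(D|F2)P(F2) + P(D|F3)P(F3)
     = \frac{11}{200}
P(F1|D) = P(D|F1)P(F1) / P(D)
= \frac{12}{55}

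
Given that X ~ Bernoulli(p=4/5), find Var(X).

For X ~ Bernoulli(p=4/5):
Var(X) = \frac{4}{25}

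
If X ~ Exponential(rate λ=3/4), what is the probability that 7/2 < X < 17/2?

P(7/2 < X < 17/2) = ∫_{7/2}^{17/2} f(x) dx
where f(x) = \frac{3 e^{- \frac{3 x}{4}}}{4}
= - \frac{1 - e^{\frac{15}{4}}}{e^{\frac{51}{8}}}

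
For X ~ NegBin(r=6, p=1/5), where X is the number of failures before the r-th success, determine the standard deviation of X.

For X ~ NegBin(r=6, p=1/5), where X is the number of failures before the r-th success:
Var(X) = 120
SD(X) = √(Var(X)) = √(120) = 2 \sqrt{30}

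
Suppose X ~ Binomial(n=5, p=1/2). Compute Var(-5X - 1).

For X ~ Binomial(n=5, p=1/2):
Var(X) = \frac{5}{4}
Var(-5X - 1) = (-5)² × Var(X) = 25 × \frac{5}{4} = \frac{125}{4}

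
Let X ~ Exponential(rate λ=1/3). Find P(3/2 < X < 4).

P(3/2 < X < 4) = ∫_{3/2}^{4} f(x) dx
where f(x) = \frac{e^{- \frac{x}{3}}}{3}
= - \frac{1}{e^{\frac{4}{3}}} + e^{- \frac{1}{2}}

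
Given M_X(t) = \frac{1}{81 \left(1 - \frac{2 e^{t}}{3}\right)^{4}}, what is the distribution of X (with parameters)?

The MGF M(t) = \frac{1}{81 \left(1 - \frac{2 e^{t}}{3}\right)^{4}} is the standard form for the NegativeBinomial distribution.
Comparing with the known MGF formula identifies: NegBin(r=4, p=1/3), X = failures before r-th success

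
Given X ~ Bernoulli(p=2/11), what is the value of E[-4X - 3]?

For X ~ Bernoulli(p=2/11):
E[X] = \frac{2}{11}
E[-4X - 3] = -4 × E[X] - 3 = - \frac{41}{11}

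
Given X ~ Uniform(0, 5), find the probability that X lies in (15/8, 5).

P(15/8 < X < 5) = ∫_{15/8}^{5} f(x) dx
where f(x) = \frac{1}{5}
= \frac{5}{8}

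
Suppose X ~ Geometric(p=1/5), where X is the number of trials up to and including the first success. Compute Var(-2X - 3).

For X ~ Geometric(p=1/5), where X is the number of trials up to and including the first success:
Var(X) = 20
Var(-2X - 3) = (-2)² × Var(X) = 4 × 20 = 80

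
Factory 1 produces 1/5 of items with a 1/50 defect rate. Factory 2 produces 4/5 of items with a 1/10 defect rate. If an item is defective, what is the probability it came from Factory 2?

Using Bayes' theorem:
P(F1) = 1/5, P(D|F1) = 1/50
P(F2) = 4/5, P(D|F2) = 1/10
P(D) = P(D|F1)P(F1) + P(D|F2)P(F2)
     = \frac{21}{250}
P(F2|D) = P(D|F2)P(F2) / P(D)
= \frac{20}{21}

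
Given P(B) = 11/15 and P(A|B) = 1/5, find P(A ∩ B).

By definition, P(A|B) = P(A ∩ B) / P(B)
So P(A ∩ B) = P(A|B) × P(B)
= 1/5 × 11/15
= 11/75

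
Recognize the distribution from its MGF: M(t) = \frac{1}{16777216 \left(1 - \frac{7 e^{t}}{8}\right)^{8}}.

The MGF M(t) = \frac{1}{16777216 \left(1 - \frac{7 e^{t}}{8}\right)^{8}} is the standard form for the NegativeBinomial distribution.
Comparing with the known MGF formula identifies: NegBin(r=8, p=1/8), X = failures before r-th success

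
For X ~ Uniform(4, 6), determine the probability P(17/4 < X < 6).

P(17/4 < X < 6) = ∫_{17/4}^{6} f(x) dx
where f(x) = \frac{1}{2}
= \frac{7}{8}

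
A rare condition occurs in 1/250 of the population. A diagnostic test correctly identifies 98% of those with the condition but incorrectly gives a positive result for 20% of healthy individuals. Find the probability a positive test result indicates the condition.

Let D = the rare event, + = positive/flagged.
P(D) = 1/250
P(+|D) = 98/100 = 49/50
P(+|D') = 20/100 = 1/5
P(+) = P(+|D)P(D) + P(+|D')P(D')
     = \frac{49}{50} × \frac{1}{250} + \frac{1}{5} × \frac{249}{250}
     = \frac{2539}{12500}
P(D|+) = P(+|D)P(D)/P(+) = \frac{49}{2539}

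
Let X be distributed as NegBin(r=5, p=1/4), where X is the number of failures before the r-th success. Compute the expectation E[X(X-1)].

E[X(X-1)] = E[X² - X] = E[X²] - E[X]
E[X] = 15
E[X²] = Var(X) + (E[X])² = 60 + (15)² = 285
E[X(X-1)] = 285 - 15 = 270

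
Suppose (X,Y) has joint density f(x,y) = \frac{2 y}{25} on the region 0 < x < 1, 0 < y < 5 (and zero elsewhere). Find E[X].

f_X(x) = ∫_0^5 \frac{2 y}{25} dy = 1
E[X] = ∫_0^1 x × (1) dx = \frac{1}{2}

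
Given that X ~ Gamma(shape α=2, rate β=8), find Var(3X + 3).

For X ~ Gamma(shape α=2, rate β=8):
Var(X) = \frac{1}{32}
Var(3X + 3) = (3)² × Var(X) = 9 × \frac{1}{32} = \frac{9}{32}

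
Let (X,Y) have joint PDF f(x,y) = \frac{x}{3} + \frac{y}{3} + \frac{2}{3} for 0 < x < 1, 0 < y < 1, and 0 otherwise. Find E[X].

E[X] = ∫_0^1 ∫_0^1 x × f(x,y) dy dx
= ∫_0^1 ∫_0^1 x × (\frac{x}{3} + \frac{y}{3} + \frac{2}{3}) dy dx
= \frac{19}{36}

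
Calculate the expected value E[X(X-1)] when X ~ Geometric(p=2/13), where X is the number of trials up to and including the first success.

E[X(X-1)] = E[X² - X] = E[X²] - E[X]
E[X] = \frac{13}{2}
E[X²] = Var(X) + (E[X])² = \frac{143}{4} + (\frac{13}{2})² = 78
E[X(X-1)] = 78 - \frac{13}{2} = \frac{143}{2}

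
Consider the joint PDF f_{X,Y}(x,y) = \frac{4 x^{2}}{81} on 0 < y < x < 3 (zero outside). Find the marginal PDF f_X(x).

f_X(x) = ∫_0^x \frac{4 x^{2}}{81} dy = \frac{4 x^{3}}{81}
for 0 < x < 3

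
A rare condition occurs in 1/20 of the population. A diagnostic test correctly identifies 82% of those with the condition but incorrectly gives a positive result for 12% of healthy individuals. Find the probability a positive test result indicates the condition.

Let D = the rare event, + = positive/flagged.
P(D) = 1/20
P(+|D) = 82/100 = 41/50
P(+|D') = 12/100 = 3/25
P(+) = P(+|D)P(D) + P(+|D')P(D')
     = \frac{41}{50} × \frac{1}{20} + \frac{3}{25} × \frac{19}{20}
     = \frac{31}{200}
P(D|+) = P(+|D)P(D)/P(+) = \frac{41}{155}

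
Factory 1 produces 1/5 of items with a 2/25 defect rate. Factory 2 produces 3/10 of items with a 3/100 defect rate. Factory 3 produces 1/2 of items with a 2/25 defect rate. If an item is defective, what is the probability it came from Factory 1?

Using Bayes' theorem:
P(F1) = 1/5, P(D|F1) = 2/25
P(F2) = 3/10, P(D|F2) = 3/100
P(F3) = 1/2, P(D|F3) = 2/25
P(D) = P(D|F1)P(F1) + P(D|F2)P(F2) + P(D|F3)P(F3)
     = \frac{13}{200}
P(F1|D) = P(D|F1)P(F1) / P(D)
= \frac{16}{65}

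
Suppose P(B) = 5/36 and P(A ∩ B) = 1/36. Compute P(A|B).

P(A|B) = P(A ∩ B) / P(B)
= (1/36) / (5/36)
= 1/5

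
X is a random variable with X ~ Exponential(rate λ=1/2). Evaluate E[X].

For X ~ Exponential(rate λ=1/2), the expected value is:
E[X] = 2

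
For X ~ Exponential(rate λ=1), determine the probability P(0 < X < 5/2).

P(0 < X < 5/2) = ∫_{0}^{5/2} f(x) dx
where f(x) = e^{- x}
= 1 - e^{- \frac{5}{2}}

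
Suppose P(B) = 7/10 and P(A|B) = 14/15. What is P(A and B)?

By definition, P(A|B) = P(A ∩ B) / P(B)
So P(A ∩ B) = P(A|B) × P(B)
= 14/15 × 7/10
= 49/75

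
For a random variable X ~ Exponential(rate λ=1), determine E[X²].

Using the identity E[X²] = Var(X) + (E[X])²:
E[X] = 1
Var(X) = 1
E[X²] = 1 + (1)²
= 2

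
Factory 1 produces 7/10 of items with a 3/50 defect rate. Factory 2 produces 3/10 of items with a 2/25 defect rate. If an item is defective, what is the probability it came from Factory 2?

Using Bayes' theorem:
P(F1) = 7/10, P(D|F1) = 3/50
P(F2) = 3/10, P(D|F2) = 2/25
P(D) = P(D|F1)P(F1) + P(D|F2)P(F2)
     = \frac{33}{500}
P(F2|D) = P(D|F2)P(F2) / P(D)
= \frac{4}{11}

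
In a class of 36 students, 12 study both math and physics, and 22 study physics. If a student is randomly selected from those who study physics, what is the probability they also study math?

P(A ∩ B) = 12/36 = 1/3
P(B) = 22/36 = 11/18
P(A|B) = P(A ∩ B) / P(B) = (1/3) / (11/18) = 6/11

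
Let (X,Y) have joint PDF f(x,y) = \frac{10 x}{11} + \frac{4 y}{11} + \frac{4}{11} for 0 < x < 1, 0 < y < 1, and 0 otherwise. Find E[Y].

E[Y] = ∫_0^1 ∫_0^1 y × f(x,y) dx dy
= \frac{35}{66}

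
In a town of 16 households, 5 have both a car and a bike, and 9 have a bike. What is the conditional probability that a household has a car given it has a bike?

P(A ∩ B) = 5/16
P(B) = 9/16
P(A|B) = P(A ∩ B) / P(B) = (5/16) / (9/16) = 5/9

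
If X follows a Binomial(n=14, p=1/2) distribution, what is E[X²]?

Using the identity E[X²] = Var(X) + (E[X])²:
E[X] = 7
Var(X) = \frac{7}{2}
E[X²] = \frac{7}{2} + (7)²
= \frac{105}{2}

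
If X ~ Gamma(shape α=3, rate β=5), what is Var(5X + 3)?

For X ~ Gamma(shape α=3, rate β=5):
Var(X) = \frac{3}{25}
Var(5X + 3) = (5)² × Var(X) = 25 × \frac{3}{25} = 3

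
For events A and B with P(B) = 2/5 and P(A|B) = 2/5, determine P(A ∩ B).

By definition, P(A|B) = P(A ∩ B) / P(B)
So P(A ∩ B) = P(A|B) × P(B)
= 2/5 × 2/5
= 4/25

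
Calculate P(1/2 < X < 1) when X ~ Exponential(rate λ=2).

P(1/2 < X < 1) = ∫_{1/2}^{1} f(x) dx
where f(x) = 2 e^{- 2 x}
= - \frac{1 - e}{e^{2}}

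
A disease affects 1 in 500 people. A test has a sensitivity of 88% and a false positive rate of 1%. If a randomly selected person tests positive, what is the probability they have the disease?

Let D = the rare event, + = positive/flagged.
P(D) = 1/500
P(+|D) = 88/100 = 22/25
P(+|D') = 1/100
P(+) = P(+|D)P(D) + P(+|D')P(D')
     = \frac{22}{25} × \frac{1}{500} + \frac{1}{100} × \frac{499}{500}
     = \frac{587}{50000}
P(D|+) = P(+|D)P(D)/P(+) = \frac{88}{587}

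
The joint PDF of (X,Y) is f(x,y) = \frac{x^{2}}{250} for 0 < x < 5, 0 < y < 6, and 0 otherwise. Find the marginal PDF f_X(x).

f_X(x) = ∫_0^6 f(x,y) dy
= ∫_0^6 \frac{x^{2}}{250} dy
= \frac{3 x^{2}}{125} for 0 < x < 5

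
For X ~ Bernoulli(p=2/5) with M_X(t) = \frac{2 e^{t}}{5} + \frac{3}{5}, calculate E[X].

To find E[X], compute M^(1)(0):
M^(1)(t) = \frac{2 e^{t}}{5}
M^(1)(0) = \frac{2}{5}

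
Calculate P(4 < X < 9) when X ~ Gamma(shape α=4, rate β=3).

P(4 < X < 9) = ∫_{4}^{9} f(x) dx
where f(x) = \frac{27 x^{3} e^{- 3 x}}{2}
= \frac{-3673 + 373 e^{15}}{e^{27}}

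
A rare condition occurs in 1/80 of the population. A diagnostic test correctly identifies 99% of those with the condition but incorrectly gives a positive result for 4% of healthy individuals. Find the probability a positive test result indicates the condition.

Let D = the rare event, + = positive/flagged.
P(D) = 1/80
P(+|D) = 99/100
P(+|D') = 4/100 = 1/25
P(+) = P(+|D)P(D) + P(+|D')P(D')
     = \frac{99}{100} × \frac{1}{80} + \frac{1}{25} × \frac{79}{80}
     = \frac{83}{1600}
P(D|+) = P(+|D)P(D)/P(+) = \frac{99}{415}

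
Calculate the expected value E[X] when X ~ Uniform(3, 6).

For X ~ Uniform(3, 6), the expected value is:
E[X] = \frac{9}{2}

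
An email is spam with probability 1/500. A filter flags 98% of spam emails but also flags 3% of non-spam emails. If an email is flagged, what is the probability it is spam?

Let D = the rare event, + = positive/flagged.
P(D) = 1/500
P(+|D) = 98/100 = 49/50
P(+|D') = 3/100
P(+) = P(+|D)P(D) + P(+|D')P(D')
     = \frac{49}{50} × \frac{1}{500} + \frac{3}{100} × \frac{499}{500}
     = \frac{319}{10000}
P(D|+) = P(+|D)P(D)/P(+) = \frac{98}{1595}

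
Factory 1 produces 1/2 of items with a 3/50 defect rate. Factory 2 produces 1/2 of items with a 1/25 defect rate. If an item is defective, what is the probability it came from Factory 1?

Using Bayes' theorem:
P(F1) = 1/2, P(D|F1) = 3/50
P(F2) = 1/2, P(D|F2) = 1/25
P(D) = P(D|F1)P(F1) + P(D|F2)P(F2)
     = \frac{1}{20}
P(F1|D) = P(D|F1)P(F1) / P(D)
= \frac{3}{5}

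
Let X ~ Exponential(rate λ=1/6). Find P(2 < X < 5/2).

P(2 < X < 5/2) = ∫_{2}^{5/2} f(x) dx
where f(x) = \frac{e^{- \frac{x}{6}}}{6}
= - \frac{1}{e^{\frac{5}{12}}} + e^{- \frac{1}{3}}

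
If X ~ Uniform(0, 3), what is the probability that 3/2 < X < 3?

P(3/2 < X < 3) = ∫_{3/2}^{3} f(x) dx
where f(x) = \frac{1}{3}
= \frac{1}{2}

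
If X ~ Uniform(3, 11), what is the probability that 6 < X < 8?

P(6 < X < 8) = ∫_{6}^{8} f(x) dx
where f(x) = \frac{1}{8}
= \frac{1}{4}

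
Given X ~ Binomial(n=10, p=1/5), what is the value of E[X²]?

Using the identity E[X²] = Var(X) + (E[X])²:
E[X] = 2
Var(X) = \frac{8}{5}
E[X²] = \frac{8}{5} + (2)²
= \frac{28}{5}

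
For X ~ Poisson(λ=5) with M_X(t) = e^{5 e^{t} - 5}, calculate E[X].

To find E[X], compute M^(1)(0):
M^(1)(t) = 5 e^{t} e^{5 e^{t} - 5}
M^(1)(0) = 5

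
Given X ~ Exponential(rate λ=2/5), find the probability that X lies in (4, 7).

P(4 < X < 7) = ∫_{4}^{7} f(x) dx
where f(x) = \frac{2 e^{- \frac{2 x}{5}}}{5}
= - \frac{1 - e^{\frac{6}{5}}}{e^{\frac{14}{5}}}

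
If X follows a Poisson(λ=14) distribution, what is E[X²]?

Using the identity E[X²] = Var(X) + (E[X])²:
E[X] = 14
Var(X) = 14
E[X²] = 14 + (14)²
= 210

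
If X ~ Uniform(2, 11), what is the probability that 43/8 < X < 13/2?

P(43/8 < X < 13/2) = ∫_{43/8}^{13/2} f(x) dx
where f(x) = \frac{1}{9}
= \frac{1}{8}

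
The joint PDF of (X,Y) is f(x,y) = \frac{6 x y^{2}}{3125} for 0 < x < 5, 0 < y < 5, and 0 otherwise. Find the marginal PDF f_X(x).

f_X(x) = ∫_0^5 f(x,y) dy
= ∫_0^5 \frac{6 x y^{2}}{3125} dy
= \frac{2 x}{25} for 0 < x < 5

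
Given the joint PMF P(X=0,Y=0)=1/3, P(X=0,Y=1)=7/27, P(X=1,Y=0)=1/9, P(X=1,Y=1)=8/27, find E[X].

First find marginal of X:
P(X=0) = 16/27
P(X=1) = 11/27
E[X] = 0 × 16/27 + 1 × 11/27 = 11/27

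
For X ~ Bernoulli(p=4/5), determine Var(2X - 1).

For X ~ Bernoulli(p=4/5):
Var(X) = \frac{4}{25}
Var(2X - 1) = (2)² × Var(X) = 4 × \frac{4}{25} = \frac{16}{25}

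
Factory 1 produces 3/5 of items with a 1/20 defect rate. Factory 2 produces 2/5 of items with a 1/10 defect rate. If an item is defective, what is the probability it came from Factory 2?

Using Bayes' theorem:
P(F1) = 3/5, P(D|F1) = 1/20
P(F2) = 2/5, P(D|F2) = 1/10
P(D) = P(D|F1)P(F1) + P(D|F2)P(F2)
     = \frac{7}{100}
P(F2|D) = P(D|F2)P(F2) / P(D)
= \frac{4}{7}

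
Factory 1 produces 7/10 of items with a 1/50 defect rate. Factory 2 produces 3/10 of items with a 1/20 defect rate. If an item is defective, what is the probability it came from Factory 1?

Using Bayes' theorem:
P(F1) = 7/10, P(D|F1) = 1/50
P(F2) = 3/10, P(D|F2) = 1/20
P(D) = P(D|F1)P(F1) + P(D|F2)P(F2)
     = \frac{29}{1000}
P(F1|D) = P(D|F1)P(F1) / P(D)
= \frac{14}{29}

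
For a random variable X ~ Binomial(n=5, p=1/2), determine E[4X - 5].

For X ~ Binomial(n=5, p=1/2):
E[X] = \frac{5}{2}
E[4X - 5] = 4 × E[X] - 5 = 5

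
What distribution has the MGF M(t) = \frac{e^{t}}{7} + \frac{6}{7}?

The MGF M(t) = \frac{e^{t}}{7} + \frac{6}{7} is the standard form for the Bernoulli distribution.
Comparing with the known MGF formula identifies: Bernoulli(p=1/7)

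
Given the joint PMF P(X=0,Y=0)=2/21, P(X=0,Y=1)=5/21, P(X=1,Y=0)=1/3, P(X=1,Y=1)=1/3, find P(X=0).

P(X=0) = P(X=0,Y=0) + P(X=0,Y=1)
= 2/21 + 5/21
= 1/3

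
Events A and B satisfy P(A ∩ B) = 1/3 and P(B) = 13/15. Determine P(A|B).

P(A|B) = P(A ∩ B) / P(B)
= (1/3) / (13/15)
= 5/13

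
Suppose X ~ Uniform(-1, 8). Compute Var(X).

For X ~ Uniform(-1, 8):
Var(X) = \frac{27}{4}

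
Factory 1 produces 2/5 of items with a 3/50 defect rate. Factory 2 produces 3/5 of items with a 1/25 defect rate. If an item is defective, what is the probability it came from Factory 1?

Using Bayes' theorem:
P(F1) = 2/5, P(D|F1) = 3/50
P(F2) = 3/5, P(D|F2) = 1/25
P(D) = P(D|F1)P(F1) + P(D|F2)P(F2)
     = \frac{6}{125}
P(F1|D) = P(D|F1)P(F1) / P(D)
= \frac{1}{2}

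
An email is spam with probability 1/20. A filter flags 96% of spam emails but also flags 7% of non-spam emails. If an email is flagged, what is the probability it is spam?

Let D = the rare event, + = positive/flagged.
P(D) = 1/20
P(+|D) = 96/100 = 24/25
P(+|D') = 7/100
P(+) = P(+|D)P(D) + P(+|D')P(D')
     = \frac{24}{25} × \frac{1}{20} + \frac{7}{100} × \frac{19}{20}
     = \frac{229}{2000}
P(D|+) = P(+|D)P(D)/P(+) = \frac{96}{229}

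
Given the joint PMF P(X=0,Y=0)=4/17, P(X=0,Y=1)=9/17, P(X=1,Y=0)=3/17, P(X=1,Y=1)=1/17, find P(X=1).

P(X=1) = P(X=1,Y=0) + P(X=1,Y=1)
= 3/17 + 1/17
= 4/17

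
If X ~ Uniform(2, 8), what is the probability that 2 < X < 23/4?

P(2 < X < 23/4) = ∫_{2}^{23/4} f(x) dx
where f(x) = \frac{1}{6}
= \frac{5}{8}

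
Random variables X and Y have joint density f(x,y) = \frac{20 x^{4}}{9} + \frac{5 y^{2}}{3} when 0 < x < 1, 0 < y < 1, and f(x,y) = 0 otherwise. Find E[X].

E[X] = ∫_0^1 ∫_0^1 x × f(x,y) dy dx
= ∫_0^1 ∫_0^1 x × (\frac{20 x^{4}}{9} + \frac{5 y^{2}}{3}) dy dx
= \frac{35}{54}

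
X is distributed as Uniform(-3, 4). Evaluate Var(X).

For X ~ Uniform(-3, 4):
Var(X) = \frac{49}{12}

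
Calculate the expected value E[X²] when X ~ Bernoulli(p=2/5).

Using the identity E[X²] = Var(X) + (E[X])²:
E[X] = \frac{2}{5}
Var(X) = \frac{6}{25}
E[X²] = \frac{6}{25} + (\frac{2}{5})²
= \frac{2}{5}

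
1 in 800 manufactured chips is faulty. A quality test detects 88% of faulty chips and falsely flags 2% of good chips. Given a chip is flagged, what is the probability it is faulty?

Let D = the rare event, + = positive/flagged.
P(D) = 1/800
P(+|D) = 88/100 = 22/25
P(+|D') = 2/100 = 1/50
P(+) = P(+|D)P(D) + P(+|D')P(D')
     = \frac{22}{25} × \frac{1}{800} + \frac{1}{50} × \frac{799}{800}
     = \frac{843}{40000}
P(D|+) = P(+|D)P(D)/P(+) = \frac{44}{843}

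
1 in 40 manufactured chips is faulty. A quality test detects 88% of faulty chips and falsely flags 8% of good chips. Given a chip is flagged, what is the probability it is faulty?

Let D = the rare event, + = positive/flagged.
P(D) = 1/40
P(+|D) = 88/100 = 22/25
P(+|D') = 8/100 = 2/25
P(+) = P(+|D)P(D) + P(+|D')P(D')
     = \frac{22}{25} × \frac{1}{40} + \frac{2}{25} × \frac{39}{40}
     = \frac{1}{10}
P(D|+) = P(+|D)P(D)/P(+) = \frac{11}{50}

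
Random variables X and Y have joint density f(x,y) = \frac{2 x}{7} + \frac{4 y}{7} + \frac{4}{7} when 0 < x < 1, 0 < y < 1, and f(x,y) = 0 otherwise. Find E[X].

E[X] = ∫_0^1 ∫_0^1 x × f(x,y) dy dx
= ∫_0^1 ∫_0^1 x × (\frac{2 x}{7} + \frac{4 y}{7} + \frac{4}{7}) dy dx
= \frac{11}{21}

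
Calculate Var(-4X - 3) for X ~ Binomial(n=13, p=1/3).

For X ~ Binomial(n=13, p=1/3):
Var(X) = \frac{26}{9}
Var(-4X - 3) = (-4)² × Var(X) = 16 × \frac{26}{9} = \frac{416}{9}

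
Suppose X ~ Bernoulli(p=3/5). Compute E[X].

For X ~ Bernoulli(p=3/5), the expected value is:
E[X] = \frac{3}{5}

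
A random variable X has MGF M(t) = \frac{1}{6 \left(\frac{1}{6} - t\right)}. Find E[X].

To find E[X], compute M^(1)(0):
M^(1)(t) = \frac{1}{6 \left(\frac{1}{6} - t\right)^{2}}
M^(1)(0) = 6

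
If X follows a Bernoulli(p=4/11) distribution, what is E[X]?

For X ~ Bernoulli(p=4/11), the expected value is:
E[X] = \frac{4}{11}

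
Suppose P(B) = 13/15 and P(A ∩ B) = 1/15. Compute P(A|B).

P(A|B) = P(A ∩ B) / P(B)
= (1/15) / (13/15)
= 1/13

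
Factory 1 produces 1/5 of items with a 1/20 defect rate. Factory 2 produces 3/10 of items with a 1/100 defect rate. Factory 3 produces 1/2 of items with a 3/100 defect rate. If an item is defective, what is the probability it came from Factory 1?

Using Bayes' theorem:
P(F1) = 1/5, P(D|F1) = 1/20
P(F2) = 3/10, P(D|F2) = 1/100
P(F3) = 1/2, P(D|F3) = 3/100
P(D) = P(D|F1)P(F1) + P(D|F2)P(F2) + P(D|F3)P(F3)
     = \frac{7}{250}
P(F1|D) = P(D|F1)P(F1) / P(D)
= \frac{5}{14}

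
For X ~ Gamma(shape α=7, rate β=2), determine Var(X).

For X ~ Gamma(shape α=7, rate β=2):
Var(X) = \frac{7}{4}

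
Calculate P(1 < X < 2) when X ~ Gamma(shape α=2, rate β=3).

P(1 < X < 2) = ∫_{1}^{2} f(x) dx
where f(x) = 9 x e^{- 3 x}
= \frac{-7 + 4 e^{3}}{e^{6}}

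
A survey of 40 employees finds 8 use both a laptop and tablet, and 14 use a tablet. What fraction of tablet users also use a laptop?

P(A ∩ B) = 8/40 = 1/5
P(B) = 14/40 = 7/20
P(A|B) = P(A ∩ B) / P(B) = (1/5) / (7/20) = 4/7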